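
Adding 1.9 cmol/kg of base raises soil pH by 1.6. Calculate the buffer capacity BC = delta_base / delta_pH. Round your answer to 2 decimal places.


Step 1: BC = change in base / change in pH
Step 2: BC = 1.9 / 1.6
Step 3: BC = 1.19 cmol/(kg*pH unit)

1.19


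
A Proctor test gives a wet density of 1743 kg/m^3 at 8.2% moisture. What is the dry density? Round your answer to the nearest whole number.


Step 1: Dry density = wet density / (1 + w/100)
Step 2: Dry density = 1743 / (1 + 8.2/100)
Step 3: Dry density = 1743 / 1.082
Step 4: Dry density = 1611 kg/m^3

1611


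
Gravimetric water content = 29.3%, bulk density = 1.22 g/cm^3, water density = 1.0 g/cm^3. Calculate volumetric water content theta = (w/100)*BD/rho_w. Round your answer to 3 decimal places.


Step 1: theta = (w / 100) * BD / rho_w
Step 2: theta = (29.3 / 100) * 1.22 / 1.0
Step 3: theta = 0.293 * 1.22
Step 4: theta = 0.357

0.357


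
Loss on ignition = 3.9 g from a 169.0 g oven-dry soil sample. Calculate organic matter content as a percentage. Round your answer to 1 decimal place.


Step 1: OM% = 100 * LOI / sample mass
Step 2: OM = 100 * 3.9 / 169.0
Step 3: OM = 2.3%

2.3


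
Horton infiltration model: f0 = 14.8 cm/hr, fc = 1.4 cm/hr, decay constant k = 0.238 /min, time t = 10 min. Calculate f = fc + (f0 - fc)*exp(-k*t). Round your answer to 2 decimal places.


Step 1: f = fc + (f0 - fc) * exp(-k * t)
Step 2: exp(-0.238 * 10) = 0.092551
Step 3: f = 1.4 + (14.8 - 1.4) * 0.092551
Step 4: f = 1.4 + 13.4 * 0.092551
Step 5: f = 2.64 cm/hr

2.64


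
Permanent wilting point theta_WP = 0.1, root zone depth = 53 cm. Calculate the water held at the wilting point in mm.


Step 1: Water (mm) = theta_WP * depth * 10
Step 2: Water = 0.1 * 53 * 10
Step 3: Water = 53.0 mm

53.0


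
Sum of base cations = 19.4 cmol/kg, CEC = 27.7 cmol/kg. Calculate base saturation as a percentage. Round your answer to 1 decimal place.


Step 1: BS = 100 * (sum of bases) / CEC
Step 2: BS = 100 * 19.4 / 27.7
Step 3: BS = 70.0%

70.0


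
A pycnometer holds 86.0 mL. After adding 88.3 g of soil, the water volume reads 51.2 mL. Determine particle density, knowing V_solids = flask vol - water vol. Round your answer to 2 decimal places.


Step 1: Volume of solids = flask volume - water volume with soil
Step 2: V_solids = 86.0 - 51.2 = 34.8 mL
Step 3: Particle density = mass / V_solids = 88.3 / 34.8 = 2.54 g/cm^3

2.54


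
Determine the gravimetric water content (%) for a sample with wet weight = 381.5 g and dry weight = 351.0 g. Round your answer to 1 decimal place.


Step 1: Water mass = wet - dry = 381.5 - 351.0 = 30.5 g
Step 2: w = 100 * water mass / dry mass
Step 3: w = 100 * 30.5 / 351.0 = 8.7%

8.7


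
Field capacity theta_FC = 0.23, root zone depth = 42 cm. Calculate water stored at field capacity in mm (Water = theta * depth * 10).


Step 1: Water (mm) = theta_FC * depth (cm) * 10
Step 2: Water = 0.23 * 42 * 10
Step 3: Water = 96.6 mm

96.6


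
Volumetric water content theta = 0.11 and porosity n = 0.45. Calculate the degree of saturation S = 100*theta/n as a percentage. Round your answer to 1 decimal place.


Step 1: S = 100 * theta_v / n
Step 2: S = 100 * 0.11 / 0.45
Step 3: S = 24.4%

24.4


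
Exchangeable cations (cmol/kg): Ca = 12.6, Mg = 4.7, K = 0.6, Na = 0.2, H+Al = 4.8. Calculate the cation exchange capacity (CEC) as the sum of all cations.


Step 1: CEC = Ca + Mg + K + Na + (H+Al)
Step 2: CEC = 12.6 + 4.7 + 0.6 + 0.2 + 4.8
Step 3: CEC = 22.9 cmol/kg

22.9


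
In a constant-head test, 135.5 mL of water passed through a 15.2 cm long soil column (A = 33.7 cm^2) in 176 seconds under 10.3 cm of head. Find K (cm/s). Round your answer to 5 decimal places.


Step 1: K = Q * L / (A * t * h)
Step 2: Numerator = 135.5 * 15.2 = 2059.6
Step 3: Denominator = 33.7 * 176 * 10.3 = 61091.36
Step 4: K = 2059.6 / 61091.36 = 0.03371 cm/s

0.03371


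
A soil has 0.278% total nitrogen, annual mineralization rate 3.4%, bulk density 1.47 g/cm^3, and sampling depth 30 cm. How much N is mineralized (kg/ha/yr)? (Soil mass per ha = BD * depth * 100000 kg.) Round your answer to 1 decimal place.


Step 1: Soil mass per ha = BD * depth * 100000 = 1.47 * 30 * 100000 = 4410000 kg
Step 2: Total N pool = soil mass * N%/100 = 4410000 * 0.278/100 = 12259.8 kg/ha
Step 3: N mineralized = N pool * rate%/100 = 12259.8 * 3.4/100 = 416.8 kg/ha/yr

416.8


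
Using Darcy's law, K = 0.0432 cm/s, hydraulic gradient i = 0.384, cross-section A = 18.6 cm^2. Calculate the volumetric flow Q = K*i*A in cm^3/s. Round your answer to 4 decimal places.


Step 1: Apply Darcy's law: Q = K * i * A
Step 2: Q = 0.0432 * 0.384 * 18.6
Step 3: Q = 0.3086 cm^3/s

0.3086


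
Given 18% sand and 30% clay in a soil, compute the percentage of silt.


Step 1: sand + silt + clay = 100%
Step 2: silt = 100 - sand - clay
Step 3: silt = 100 - 18 - 30
Step 4: silt = 52%

52


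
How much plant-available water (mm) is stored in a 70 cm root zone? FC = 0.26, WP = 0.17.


Step 1: Available water = (FC - WP) * depth * 10
Step 2: AW = (0.26 - 0.17) * 70 * 10
Step 3: AW = 0.09 * 70 * 10
Step 4: AW = 63.0 mm

63.0


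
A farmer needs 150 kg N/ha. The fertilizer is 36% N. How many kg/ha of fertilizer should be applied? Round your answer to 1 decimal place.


Step 1: Fertilizer rate = target N / (N content / 100)
Step 2: Rate = 150 / (36 / 100)
Step 3: Rate = 150 / 0.36
Step 4: Rate = 416.7 kg/ha

416.7


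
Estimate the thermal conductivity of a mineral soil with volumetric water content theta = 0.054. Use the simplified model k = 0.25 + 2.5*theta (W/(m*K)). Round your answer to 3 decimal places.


Step 1: k = 0.25 + 2.5 * theta
Step 2: k = 0.25 + 2.5 * 0.054
Step 3: k = 0.25 + 0.135
Step 4: k = 0.385 W/(m*K)

0.385


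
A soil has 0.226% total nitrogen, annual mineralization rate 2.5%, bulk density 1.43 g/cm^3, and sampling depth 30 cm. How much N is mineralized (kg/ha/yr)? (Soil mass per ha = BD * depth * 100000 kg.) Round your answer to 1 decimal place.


Step 1: Soil mass per ha = BD * depth * 100000 = 1.43 * 30 * 100000 = 4290000 kg
Step 2: Total N pool = soil mass * N%/100 = 4290000 * 0.226/100 = 9695.4 kg/ha
Step 3: N mineralized = N pool * rate%/100 = 9695.4 * 2.5/100 = 242.4 kg/ha/yr

242.4


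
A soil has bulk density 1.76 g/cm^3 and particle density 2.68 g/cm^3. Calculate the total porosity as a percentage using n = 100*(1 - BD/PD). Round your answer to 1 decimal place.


Step 1: Formula: n = 100 * (1 - BD / PD)
Step 2: n = 100 * (1 - 1.76 / 2.68)
Step 3: n = 100 * (1 - 0.65672)
Step 4: n = 34.3%

34.3


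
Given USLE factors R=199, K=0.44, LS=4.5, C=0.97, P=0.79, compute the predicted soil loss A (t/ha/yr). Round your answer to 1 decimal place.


Step 1: A = R * K * LS * C * P
Step 2: R * K = 199 * 0.44 = 87.56
Step 3: (R*K) * LS = 87.56 * 4.5 = 394.02
Step 4: * C * P = 394.02 * 0.97 * 0.79 = 301.9
Step 5: A = 301.9 t/(ha*yr)

301.9


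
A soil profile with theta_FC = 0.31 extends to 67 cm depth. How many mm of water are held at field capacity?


Step 1: Water (mm) = theta_FC * depth (cm) * 10
Step 2: Water = 0.31 * 67 * 10
Step 3: Water = 207.7 mm

207.7


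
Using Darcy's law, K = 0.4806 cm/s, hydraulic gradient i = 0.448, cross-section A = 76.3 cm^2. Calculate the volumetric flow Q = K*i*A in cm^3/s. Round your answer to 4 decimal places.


Step 1: Apply Darcy's law: Q = K * i * A
Step 2: Q = 0.4806 * 0.448 * 76.3
Step 3: Q = 16.4281 cm^3/s

16.4281


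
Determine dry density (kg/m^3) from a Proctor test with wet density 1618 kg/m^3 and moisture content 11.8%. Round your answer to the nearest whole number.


Step 1: Dry density = wet density / (1 + w/100)
Step 2: Dry density = 1618 / (1 + 11.8/100)
Step 3: Dry density = 1618 / 1.118
Step 4: Dry density = 1447 kg/m^3

1447


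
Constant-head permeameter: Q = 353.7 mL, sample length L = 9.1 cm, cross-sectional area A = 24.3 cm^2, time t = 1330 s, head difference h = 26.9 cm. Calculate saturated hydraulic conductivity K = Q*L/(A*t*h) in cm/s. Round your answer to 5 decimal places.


Step 1: K = Q * L / (A * t * h)
Step 2: Numerator = 353.7 * 9.1 = 3218.67
Step 3: Denominator = 24.3 * 1330 * 26.9 = 869381.1
Step 4: K = 3218.67 / 869381.1 = 0.0037 cm/s

0.0037


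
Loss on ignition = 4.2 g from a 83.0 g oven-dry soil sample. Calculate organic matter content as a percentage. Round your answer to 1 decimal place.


Step 1: OM% = 100 * LOI / sample mass
Step 2: OM = 100 * 4.2 / 83.0
Step 3: OM = 5.1%

5.1


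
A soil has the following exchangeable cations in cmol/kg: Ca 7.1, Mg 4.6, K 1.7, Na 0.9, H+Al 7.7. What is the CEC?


Step 1: CEC = Ca + Mg + K + Na + (H+Al)
Step 2: CEC = 7.1 + 4.6 + 1.7 + 0.9 + 7.7
Step 3: CEC = 22.0 cmol/kg

22.0


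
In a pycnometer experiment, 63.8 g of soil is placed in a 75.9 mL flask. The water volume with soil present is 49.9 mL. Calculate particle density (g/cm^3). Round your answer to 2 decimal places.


Step 1: Volume of solids = flask volume - water volume with soil
Step 2: V_solids = 75.9 - 49.9 = 26.0 mL
Step 3: Particle density = mass / V_solids = 63.8 / 26.0 = 2.45 g/cm^3

2.45


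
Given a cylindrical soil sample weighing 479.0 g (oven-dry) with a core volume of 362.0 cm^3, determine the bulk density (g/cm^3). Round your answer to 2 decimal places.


Step 1: Identify the formula: BD = dry mass / volume
Step 2: Substitute values: BD = 479.0 / 362.0
Step 3: BD = 1.32 g/cm^3

1.32


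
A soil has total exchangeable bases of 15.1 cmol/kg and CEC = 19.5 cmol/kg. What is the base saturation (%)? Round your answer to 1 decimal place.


Step 1: BS = 100 * (sum of bases) / CEC
Step 2: BS = 100 * 15.1 / 19.5
Step 3: BS = 77.4%

77.4


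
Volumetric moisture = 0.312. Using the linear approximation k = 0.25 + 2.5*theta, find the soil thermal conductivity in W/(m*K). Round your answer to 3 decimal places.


Step 1: k = 0.25 + 2.5 * theta
Step 2: k = 0.25 + 2.5 * 0.312
Step 3: k = 0.25 + 0.78
Step 4: k = 1.03 W/(m*K)

1.03


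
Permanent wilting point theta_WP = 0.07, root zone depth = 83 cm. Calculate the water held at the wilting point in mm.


Step 1: Water (mm) = theta_WP * depth * 10
Step 2: Water = 0.07 * 83 * 10
Step 3: Water = 58.1 mm

58.1


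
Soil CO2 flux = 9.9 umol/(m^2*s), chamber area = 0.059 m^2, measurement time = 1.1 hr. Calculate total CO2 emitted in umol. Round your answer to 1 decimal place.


Step 1: Convert time to seconds: 1.1 hr * 3600 = 3960.0 s
Step 2: Total = flux * area * time_s
Step 3: Total = 9.9 * 0.059 * 3960.0
Step 4: Total = 2313.0 umol

2313.0


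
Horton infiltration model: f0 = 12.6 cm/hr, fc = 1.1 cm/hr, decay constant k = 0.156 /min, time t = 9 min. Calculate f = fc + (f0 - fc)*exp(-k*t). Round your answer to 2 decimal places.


Step 1: f = fc + (f0 - fc) * exp(-k * t)
Step 2: exp(-0.156 * 9) = 0.245613
Step 3: f = 1.1 + (12.6 - 1.1) * 0.245613
Step 4: f = 1.1 + 11.5 * 0.245613
Step 5: f = 3.92 cm/hr

3.92


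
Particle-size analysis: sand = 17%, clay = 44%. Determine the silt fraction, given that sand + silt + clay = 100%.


Step 1: sand + silt + clay = 100%
Step 2: silt = 100 - sand - clay
Step 3: silt = 100 - 17 - 44
Step 4: silt = 39%

39


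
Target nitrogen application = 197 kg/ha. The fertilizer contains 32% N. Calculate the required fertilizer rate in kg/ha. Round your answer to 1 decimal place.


Step 1: Fertilizer rate = target N / (N content / 100)
Step 2: Rate = 197 / (32 / 100)
Step 3: Rate = 197 / 0.32
Step 4: Rate = 615.6 kg/ha

615.6


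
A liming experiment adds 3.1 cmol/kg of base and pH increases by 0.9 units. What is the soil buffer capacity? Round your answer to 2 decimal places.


Step 1: BC = change in base / change in pH
Step 2: BC = 3.1 / 0.9
Step 3: BC = 3.44 cmol/(kg*pH unit)

3.44


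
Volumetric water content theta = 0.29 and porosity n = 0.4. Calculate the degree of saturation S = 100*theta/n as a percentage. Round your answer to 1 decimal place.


Step 1: S = 100 * theta_v / n
Step 2: S = 100 * 0.29 / 0.4
Step 3: S = 72.5%

72.5


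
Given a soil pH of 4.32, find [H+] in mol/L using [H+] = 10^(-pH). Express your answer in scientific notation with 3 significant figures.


Step 1: [H+] = 10^(-pH)
Step 2: [H+] = 10^(-4.32)
Step 3: [H+] = 4.79e-05 mol/L

4.79e-05


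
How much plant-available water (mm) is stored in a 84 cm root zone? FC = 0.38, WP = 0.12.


Step 1: Available water = (FC - WP) * depth * 10
Step 2: AW = (0.38 - 0.12) * 84 * 10
Step 3: AW = 0.26 * 84 * 10
Step 4: AW = 218.4 mm

218.4


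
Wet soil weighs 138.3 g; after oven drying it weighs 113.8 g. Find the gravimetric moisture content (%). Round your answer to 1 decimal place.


Step 1: Water mass = wet - dry = 138.3 - 113.8 = 24.5 g
Step 2: w = 100 * water mass / dry mass
Step 3: w = 100 * 24.5 / 113.8 = 21.5%

21.5


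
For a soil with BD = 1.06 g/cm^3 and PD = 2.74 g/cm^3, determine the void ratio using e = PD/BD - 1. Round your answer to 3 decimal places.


Step 1: e = PD / BD - 1
Step 2: e = 2.74 / 1.06 - 1
Step 3: e = 2.58491 - 1
Step 4: e = 1.585

1.585


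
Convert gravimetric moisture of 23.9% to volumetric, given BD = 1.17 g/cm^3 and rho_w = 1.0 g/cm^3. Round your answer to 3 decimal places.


Step 1: theta = (w / 100) * BD / rho_w
Step 2: theta = (23.9 / 100) * 1.17 / 1.0
Step 3: theta = 0.239 * 1.17
Step 4: theta = 0.28

0.28


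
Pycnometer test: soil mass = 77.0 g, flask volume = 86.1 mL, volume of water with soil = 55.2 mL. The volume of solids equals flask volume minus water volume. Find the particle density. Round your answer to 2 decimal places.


Step 1: Volume of solids = flask volume - water volume with soil
Step 2: V_solids = 86.1 - 55.2 = 30.9 mL
Step 3: Particle density = mass / V_solids = 77.0 / 30.9 = 2.49 g/cm^3

2.49


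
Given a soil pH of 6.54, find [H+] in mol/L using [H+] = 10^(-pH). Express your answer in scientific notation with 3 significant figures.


Step 1: [H+] = 10^(-pH)
Step 2: [H+] = 10^(-6.54)
Step 3: [H+] = 2.88e-07 mol/L

2.88e-07


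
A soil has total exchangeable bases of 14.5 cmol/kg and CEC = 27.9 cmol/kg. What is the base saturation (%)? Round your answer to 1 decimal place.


Step 1: BS = 100 * (sum of bases) / CEC
Step 2: BS = 100 * 14.5 / 27.9
Step 3: BS = 52.0%

52.0


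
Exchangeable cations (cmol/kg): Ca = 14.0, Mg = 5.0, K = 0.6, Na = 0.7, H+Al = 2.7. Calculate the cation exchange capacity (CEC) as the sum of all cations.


Step 1: CEC = Ca + Mg + K + Na + (H+Al)
Step 2: CEC = 14.0 + 5.0 + 0.6 + 0.7 + 2.7
Step 3: CEC = 23.0 cmol/kg

23.0


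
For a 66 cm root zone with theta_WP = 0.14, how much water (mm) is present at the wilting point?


Step 1: Water (mm) = theta_WP * depth * 10
Step 2: Water = 0.14 * 66 * 10
Step 3: Water = 92.4 mm

92.4


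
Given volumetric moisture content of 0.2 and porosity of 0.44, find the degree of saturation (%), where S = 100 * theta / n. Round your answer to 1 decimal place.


Step 1: S = 100 * theta_v / n
Step 2: S = 100 * 0.2 / 0.44
Step 3: S = 45.5%

45.5


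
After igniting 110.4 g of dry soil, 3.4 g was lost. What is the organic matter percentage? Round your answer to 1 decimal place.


Step 1: OM% = 100 * LOI / sample mass
Step 2: OM = 100 * 3.4 / 110.4
Step 3: OM = 3.1%

3.1


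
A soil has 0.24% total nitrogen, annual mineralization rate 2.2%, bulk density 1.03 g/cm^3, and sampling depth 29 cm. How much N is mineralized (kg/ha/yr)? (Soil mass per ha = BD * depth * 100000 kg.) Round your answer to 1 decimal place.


Step 1: Soil mass per ha = BD * depth * 100000 = 1.03 * 29 * 100000 = 2987000 kg
Step 2: Total N pool = soil mass * N%/100 = 2987000 * 0.24/100 = 7168.8 kg/ha
Step 3: N mineralized = N pool * rate%/100 = 7168.8 * 2.2/100 = 157.7 kg/ha/yr

157.7


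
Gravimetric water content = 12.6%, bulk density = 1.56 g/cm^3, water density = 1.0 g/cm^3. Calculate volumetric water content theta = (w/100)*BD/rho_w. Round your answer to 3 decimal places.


Step 1: theta = (w / 100) * BD / rho_w
Step 2: theta = (12.6 / 100) * 1.56 / 1.0
Step 3: theta = 0.126 * 1.56
Step 4: theta = 0.197

0.197


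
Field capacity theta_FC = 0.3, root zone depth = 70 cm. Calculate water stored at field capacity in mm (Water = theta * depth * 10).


Step 1: Water (mm) = theta_FC * depth (cm) * 10
Step 2: Water = 0.3 * 70 * 10
Step 3: Water = 210.0 mm

210.0


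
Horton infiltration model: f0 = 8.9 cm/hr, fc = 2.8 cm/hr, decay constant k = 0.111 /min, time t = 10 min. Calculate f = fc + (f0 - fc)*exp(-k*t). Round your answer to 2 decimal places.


Step 1: f = fc + (f0 - fc) * exp(-k * t)
Step 2: exp(-0.111 * 10) = 0.329559
Step 3: f = 2.8 + (8.9 - 2.8) * 0.329559
Step 4: f = 2.8 + 6.1 * 0.329559
Step 5: f = 4.81 cm/hr

4.81


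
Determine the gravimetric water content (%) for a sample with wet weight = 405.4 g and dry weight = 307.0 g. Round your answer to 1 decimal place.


Step 1: Water mass = wet - dry = 405.4 - 307.0 = 98.4 g
Step 2: w = 100 * water mass / dry mass
Step 3: w = 100 * 98.4 / 307.0 = 32.1%

32.1


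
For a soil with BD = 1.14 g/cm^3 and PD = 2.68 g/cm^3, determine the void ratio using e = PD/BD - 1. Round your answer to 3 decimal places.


Step 1: e = PD / BD - 1
Step 2: e = 2.68 / 1.14 - 1
Step 3: e = 2.35088 - 1
Step 4: e = 1.351

1.351


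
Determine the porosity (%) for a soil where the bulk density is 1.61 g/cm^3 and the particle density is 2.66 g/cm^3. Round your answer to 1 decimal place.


Step 1: Formula: n = 100 * (1 - BD / PD)
Step 2: n = 100 * (1 - 1.61 / 2.66)
Step 3: n = 100 * (1 - 0.60526)
Step 4: n = 39.5%

39.5


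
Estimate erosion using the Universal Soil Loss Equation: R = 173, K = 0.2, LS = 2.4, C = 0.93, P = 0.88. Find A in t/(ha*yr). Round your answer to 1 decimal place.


Step 1: A = R * K * LS * C * P
Step 2: R * K = 173 * 0.2 = 34.6
Step 3: (R*K) * LS = 34.6 * 2.4 = 83.04
Step 4: * C * P = 83.04 * 0.93 * 0.88 = 68.0
Step 5: A = 68.0 t/(ha*yr)

68.0


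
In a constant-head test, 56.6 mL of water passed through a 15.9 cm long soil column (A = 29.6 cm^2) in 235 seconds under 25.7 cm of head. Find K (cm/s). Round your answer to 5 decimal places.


Step 1: K = Q * L / (A * t * h)
Step 2: Numerator = 56.6 * 15.9 = 899.94
Step 3: Denominator = 29.6 * 235 * 25.7 = 178769.2
Step 4: K = 899.94 / 178769.2 = 0.00503 cm/s

0.00503


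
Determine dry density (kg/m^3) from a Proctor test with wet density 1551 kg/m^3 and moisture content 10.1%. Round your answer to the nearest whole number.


Step 1: Dry density = wet density / (1 + w/100)
Step 2: Dry density = 1551 / (1 + 10.1/100)
Step 3: Dry density = 1551 / 1.101
Step 4: Dry density = 1409 kg/m^3

1409


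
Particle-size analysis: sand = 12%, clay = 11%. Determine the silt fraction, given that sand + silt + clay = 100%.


Step 1: sand + silt + clay = 100%
Step 2: silt = 100 - sand - clay
Step 3: silt = 100 - 12 - 11
Step 4: silt = 77%

77


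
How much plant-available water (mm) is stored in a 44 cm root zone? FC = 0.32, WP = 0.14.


Step 1: Available water = (FC - WP) * depth * 10
Step 2: AW = (0.32 - 0.14) * 44 * 10
Step 3: AW = 0.18 * 44 * 10
Step 4: AW = 79.2 mm

79.2


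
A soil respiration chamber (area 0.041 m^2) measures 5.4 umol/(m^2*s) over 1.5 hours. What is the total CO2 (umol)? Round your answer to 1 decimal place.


Step 1: Convert time to seconds: 1.5 hr * 3600 = 5400.0 s
Step 2: Total = flux * area * time_s
Step 3: Total = 5.4 * 0.041 * 5400.0
Step 4: Total = 1195.6 umol

1195.6


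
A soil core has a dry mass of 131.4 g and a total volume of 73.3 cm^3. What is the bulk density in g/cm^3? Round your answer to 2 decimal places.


Step 1: Identify the formula: BD = dry mass / volume
Step 2: Substitute values: BD = 131.4 / 73.3
Step 3: BD = 1.79 g/cm^3

1.79


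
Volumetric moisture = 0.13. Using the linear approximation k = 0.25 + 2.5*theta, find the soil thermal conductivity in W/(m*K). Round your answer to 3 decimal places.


Step 1: k = 0.25 + 2.5 * theta
Step 2: k = 0.25 + 2.5 * 0.13
Step 3: k = 0.25 + 0.325
Step 4: k = 0.575 W/(m*K)

0.575


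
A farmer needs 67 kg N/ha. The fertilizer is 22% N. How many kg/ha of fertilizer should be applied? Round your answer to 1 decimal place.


Step 1: Fertilizer rate = target N / (N content / 100)
Step 2: Rate = 67 / (22 / 100)
Step 3: Rate = 67 / 0.22
Step 4: Rate = 304.5 kg/ha

304.5


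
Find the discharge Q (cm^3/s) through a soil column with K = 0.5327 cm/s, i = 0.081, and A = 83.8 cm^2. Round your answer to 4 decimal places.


Step 1: Apply Darcy's law: Q = K * i * A
Step 2: Q = 0.5327 * 0.081 * 83.8
Step 3: Q = 3.6159 cm^3/s

3.6159


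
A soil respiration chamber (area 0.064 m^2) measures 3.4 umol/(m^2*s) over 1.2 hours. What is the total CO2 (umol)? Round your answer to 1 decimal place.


Step 1: Convert time to seconds: 1.2 hr * 3600 = 4320.0 s
Step 2: Total = flux * area * time_s
Step 3: Total = 3.4 * 0.064 * 4320.0
Step 4: Total = 940.0 umol

940.0


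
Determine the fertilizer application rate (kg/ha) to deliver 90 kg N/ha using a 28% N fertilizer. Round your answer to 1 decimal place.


Step 1: Fertilizer rate = target N / (N content / 100)
Step 2: Rate = 90 / (28 / 100)
Step 3: Rate = 90 / 0.28
Step 4: Rate = 321.4 kg/ha

321.4


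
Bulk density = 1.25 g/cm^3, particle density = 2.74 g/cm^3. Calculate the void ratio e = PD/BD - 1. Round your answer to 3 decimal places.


Step 1: e = PD / BD - 1
Step 2: e = 2.74 / 1.25 - 1
Step 3: e = 2.192 - 1
Step 4: e = 1.192

1.192


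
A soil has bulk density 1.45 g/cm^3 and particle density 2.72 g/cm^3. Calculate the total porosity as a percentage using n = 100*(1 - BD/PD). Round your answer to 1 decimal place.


Step 1: Formula: n = 100 * (1 - BD / PD)
Step 2: n = 100 * (1 - 1.45 / 2.72)
Step 3: n = 100 * (1 - 0.53309)
Step 4: n = 46.7%

46.7


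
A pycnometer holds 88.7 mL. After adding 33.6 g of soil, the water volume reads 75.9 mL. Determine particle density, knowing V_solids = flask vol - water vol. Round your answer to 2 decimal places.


Step 1: Volume of solids = flask volume - water volume with soil
Step 2: V_solids = 88.7 - 75.9 = 12.8 mL
Step 3: Particle density = mass / V_solids = 33.6 / 12.8 = 2.63 g/cm^3

2.63


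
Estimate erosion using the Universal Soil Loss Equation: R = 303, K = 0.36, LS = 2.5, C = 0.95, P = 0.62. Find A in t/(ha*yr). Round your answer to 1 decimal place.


Step 1: A = R * K * LS * C * P
Step 2: R * K = 303 * 0.36 = 109.08
Step 3: (R*K) * LS = 109.08 * 2.5 = 272.7
Step 4: * C * P = 272.7 * 0.95 * 0.62 = 160.6
Step 5: A = 160.6 t/(ha*yr)

160.6


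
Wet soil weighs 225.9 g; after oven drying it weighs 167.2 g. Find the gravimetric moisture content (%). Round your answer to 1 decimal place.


Step 1: Water mass = wet - dry = 225.9 - 167.2 = 58.7 g
Step 2: w = 100 * water mass / dry mass
Step 3: w = 100 * 58.7 / 167.2 = 35.1%

35.1


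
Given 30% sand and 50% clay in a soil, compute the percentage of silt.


Step 1: sand + silt + clay = 100%
Step 2: silt = 100 - sand - clay
Step 3: silt = 100 - 30 - 50
Step 4: silt = 20%

20


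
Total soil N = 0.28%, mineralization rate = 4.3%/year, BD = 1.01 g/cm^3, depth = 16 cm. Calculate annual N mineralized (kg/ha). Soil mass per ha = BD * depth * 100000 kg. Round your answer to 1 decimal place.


Step 1: Soil mass per ha = BD * depth * 100000 = 1.01 * 16 * 100000 = 1616000 kg
Step 2: Total N pool = soil mass * N%/100 = 1616000 * 0.28/100 = 4524.8 kg/ha
Step 3: N mineralized = N pool * rate%/100 = 4524.8 * 4.3/100 = 194.6 kg/ha/yr

194.6


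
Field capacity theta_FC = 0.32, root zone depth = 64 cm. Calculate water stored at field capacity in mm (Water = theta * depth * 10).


Step 1: Water (mm) = theta_FC * depth (cm) * 10
Step 2: Water = 0.32 * 64 * 10
Step 3: Water = 204.8 mm

204.8


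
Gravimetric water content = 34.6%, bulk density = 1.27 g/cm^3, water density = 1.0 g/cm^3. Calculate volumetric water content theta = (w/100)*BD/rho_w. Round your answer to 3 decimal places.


Step 1: theta = (w / 100) * BD / rho_w
Step 2: theta = (34.6 / 100) * 1.27 / 1.0
Step 3: theta = 0.346 * 1.27
Step 4: theta = 0.439

0.439


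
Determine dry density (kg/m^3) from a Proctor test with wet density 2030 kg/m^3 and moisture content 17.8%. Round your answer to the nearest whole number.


Step 1: Dry density = wet density / (1 + w/100)
Step 2: Dry density = 2030 / (1 + 17.8/100)
Step 3: Dry density = 2030 / 1.178
Step 4: Dry density = 1723 kg/m^3

1723


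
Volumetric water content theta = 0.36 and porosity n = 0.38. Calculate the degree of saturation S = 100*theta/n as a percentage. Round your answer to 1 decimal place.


Step 1: S = 100 * theta_v / n
Step 2: S = 100 * 0.36 / 0.38
Step 3: S = 94.7%

94.7


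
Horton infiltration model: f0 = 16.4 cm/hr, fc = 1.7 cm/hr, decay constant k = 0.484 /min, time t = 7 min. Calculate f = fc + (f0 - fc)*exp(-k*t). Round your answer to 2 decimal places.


Step 1: f = fc + (f0 - fc) * exp(-k * t)
Step 2: exp(-0.484 * 7) = 0.033776
Step 3: f = 1.7 + (16.4 - 1.7) * 0.033776
Step 4: f = 1.7 + 14.7 * 0.033776
Step 5: f = 2.2 cm/hr

2.2


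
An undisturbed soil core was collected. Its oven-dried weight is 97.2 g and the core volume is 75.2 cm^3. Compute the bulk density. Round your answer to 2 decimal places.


Step 1: Identify the formula: BD = dry mass / volume
Step 2: Substitute values: BD = 97.2 / 75.2
Step 3: BD = 1.29 g/cm^3

1.29


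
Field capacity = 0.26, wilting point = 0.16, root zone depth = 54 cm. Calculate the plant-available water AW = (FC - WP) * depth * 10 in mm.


Step 1: Available water = (FC - WP) * depth * 10
Step 2: AW = (0.26 - 0.16) * 54 * 10
Step 3: AW = 0.1 * 54 * 10
Step 4: AW = 54.0 mm

54.0


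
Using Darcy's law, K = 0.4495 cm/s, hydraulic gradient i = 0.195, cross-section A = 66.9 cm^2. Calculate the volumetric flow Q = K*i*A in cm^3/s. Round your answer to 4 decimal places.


Step 1: Apply Darcy's law: Q = K * i * A
Step 2: Q = 0.4495 * 0.195 * 66.9
Step 3: Q = 5.864 cm^3/s

5.864


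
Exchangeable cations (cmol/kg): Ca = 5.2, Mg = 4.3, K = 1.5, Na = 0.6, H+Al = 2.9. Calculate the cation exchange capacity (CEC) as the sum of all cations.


Step 1: CEC = Ca + Mg + K + Na + (H+Al)
Step 2: CEC = 5.2 + 4.3 + 1.5 + 0.6 + 2.9
Step 3: CEC = 14.5 cmol/kg

14.5


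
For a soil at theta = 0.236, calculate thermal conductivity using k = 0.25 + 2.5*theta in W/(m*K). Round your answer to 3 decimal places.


Step 1: k = 0.25 + 2.5 * theta
Step 2: k = 0.25 + 2.5 * 0.236
Step 3: k = 0.25 + 0.59
Step 4: k = 0.84 W/(m*K)

0.84


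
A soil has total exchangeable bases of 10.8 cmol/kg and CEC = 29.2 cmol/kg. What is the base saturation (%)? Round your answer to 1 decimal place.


Step 1: BS = 100 * (sum of bases) / CEC
Step 2: BS = 100 * 10.8 / 29.2
Step 3: BS = 37.0%

37.0


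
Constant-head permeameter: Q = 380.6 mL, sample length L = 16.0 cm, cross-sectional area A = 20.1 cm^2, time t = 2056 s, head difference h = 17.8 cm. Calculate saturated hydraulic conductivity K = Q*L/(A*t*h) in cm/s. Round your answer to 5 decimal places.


Step 1: K = Q * L / (A * t * h)
Step 2: Numerator = 380.6 * 16.0 = 6089.6
Step 3: Denominator = 20.1 * 2056 * 17.8 = 735595.68
Step 4: K = 6089.6 / 735595.68 = 0.00828 cm/s

0.00828


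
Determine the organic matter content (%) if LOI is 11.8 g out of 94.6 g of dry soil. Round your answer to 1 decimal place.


Step 1: OM% = 100 * LOI / sample mass
Step 2: OM = 100 * 11.8 / 94.6
Step 3: OM = 12.5%

12.5


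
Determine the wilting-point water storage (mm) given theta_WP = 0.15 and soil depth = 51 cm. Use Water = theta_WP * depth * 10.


Step 1: Water (mm) = theta_WP * depth * 10
Step 2: Water = 0.15 * 51 * 10
Step 3: Water = 76.5 mm

76.5


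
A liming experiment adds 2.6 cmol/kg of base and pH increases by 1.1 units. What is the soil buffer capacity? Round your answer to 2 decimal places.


Step 1: BC = change in base / change in pH
Step 2: BC = 2.6 / 1.1
Step 3: BC = 2.36 cmol/(kg*pH unit)

2.36


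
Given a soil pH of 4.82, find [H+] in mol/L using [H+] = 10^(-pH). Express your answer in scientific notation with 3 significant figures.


Step 1: [H+] = 10^(-pH)
Step 2: [H+] = 10^(-4.82)
Step 3: [H+] = 1.51e-05 mol/L

1.51e-05


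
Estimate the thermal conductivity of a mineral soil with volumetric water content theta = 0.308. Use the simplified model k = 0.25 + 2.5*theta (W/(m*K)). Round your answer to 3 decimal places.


Step 1: k = 0.25 + 2.5 * theta
Step 2: k = 0.25 + 2.5 * 0.308
Step 3: k = 0.25 + 0.77
Step 4: k = 1.02 W/(m*K)

1.02


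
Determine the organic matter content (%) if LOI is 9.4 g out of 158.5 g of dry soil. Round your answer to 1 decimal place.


Step 1: OM% = 100 * LOI / sample mass
Step 2: OM = 100 * 9.4 / 158.5
Step 3: OM = 5.9%

5.9


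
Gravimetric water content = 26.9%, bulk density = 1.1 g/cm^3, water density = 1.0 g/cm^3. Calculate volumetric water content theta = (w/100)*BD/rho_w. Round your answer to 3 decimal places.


Step 1: theta = (w / 100) * BD / rho_w
Step 2: theta = (26.9 / 100) * 1.1 / 1.0
Step 3: theta = 0.269 * 1.1
Step 4: theta = 0.296

0.296


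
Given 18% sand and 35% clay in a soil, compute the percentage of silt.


Step 1: sand + silt + clay = 100%
Step 2: silt = 100 - sand - clay
Step 3: silt = 100 - 18 - 35
Step 4: silt = 47%

47


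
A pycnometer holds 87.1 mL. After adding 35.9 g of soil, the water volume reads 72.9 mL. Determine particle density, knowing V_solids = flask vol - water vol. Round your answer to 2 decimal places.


Step 1: Volume of solids = flask volume - water volume with soil
Step 2: V_solids = 87.1 - 72.9 = 14.2 mL
Step 3: Particle density = mass / V_solids = 35.9 / 14.2 = 2.53 g/cm^3

2.53


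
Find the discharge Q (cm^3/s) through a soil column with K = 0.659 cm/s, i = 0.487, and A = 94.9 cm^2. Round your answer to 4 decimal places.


Step 1: Apply Darcy's law: Q = K * i * A
Step 2: Q = 0.659 * 0.487 * 94.9
Step 3: Q = 30.4565 cm^3/s

30.4565


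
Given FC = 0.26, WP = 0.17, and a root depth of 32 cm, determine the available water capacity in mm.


Step 1: Available water = (FC - WP) * depth * 10
Step 2: AW = (0.26 - 0.17) * 32 * 10
Step 3: AW = 0.09 * 32 * 10
Step 4: AW = 28.8 mm

28.8


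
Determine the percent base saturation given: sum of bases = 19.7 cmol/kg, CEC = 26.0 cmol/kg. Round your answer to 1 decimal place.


Step 1: BS = 100 * (sum of bases) / CEC
Step 2: BS = 100 * 19.7 / 26.0
Step 3: BS = 75.8%

75.8


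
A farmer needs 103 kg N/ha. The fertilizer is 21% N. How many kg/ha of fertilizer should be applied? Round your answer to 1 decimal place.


Step 1: Fertilizer rate = target N / (N content / 100)
Step 2: Rate = 103 / (21 / 100)
Step 3: Rate = 103 / 0.21
Step 4: Rate = 490.5 kg/ha

490.5


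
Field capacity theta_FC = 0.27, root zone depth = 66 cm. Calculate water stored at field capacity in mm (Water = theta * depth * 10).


Step 1: Water (mm) = theta_FC * depth (cm) * 10
Step 2: Water = 0.27 * 66 * 10
Step 3: Water = 178.2 mm

178.2


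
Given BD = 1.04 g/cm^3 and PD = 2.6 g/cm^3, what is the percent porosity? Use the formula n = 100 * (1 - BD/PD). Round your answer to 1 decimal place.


Step 1: Formula: n = 100 * (1 - BD / PD)
Step 2: n = 100 * (1 - 1.04 / 2.6)
Step 3: n = 100 * (1 - 0.4)
Step 4: n = 60.0%

60.0


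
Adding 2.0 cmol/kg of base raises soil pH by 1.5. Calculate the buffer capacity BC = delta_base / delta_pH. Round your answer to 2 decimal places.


Step 1: BC = change in base / change in pH
Step 2: BC = 2.0 / 1.5
Step 3: BC = 1.33 cmol/(kg*pH unit)

1.33


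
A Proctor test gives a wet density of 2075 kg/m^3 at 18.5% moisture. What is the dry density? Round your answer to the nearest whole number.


Step 1: Dry density = wet density / (1 + w/100)
Step 2: Dry density = 2075 / (1 + 18.5/100)
Step 3: Dry density = 2075 / 1.185
Step 4: Dry density = 1751 kg/m^3

1751


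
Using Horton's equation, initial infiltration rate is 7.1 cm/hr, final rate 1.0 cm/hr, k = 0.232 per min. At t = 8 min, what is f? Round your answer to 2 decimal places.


Step 1: f = fc + (f0 - fc) * exp(-k * t)
Step 2: exp(-0.232 * 8) = 0.156297
Step 3: f = 1.0 + (7.1 - 1.0) * 0.156297
Step 4: f = 1.0 + 6.1 * 0.156297
Step 5: f = 1.95 cm/hr

1.95


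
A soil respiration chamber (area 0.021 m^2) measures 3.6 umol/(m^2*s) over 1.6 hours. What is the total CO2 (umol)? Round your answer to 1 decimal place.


Step 1: Convert time to seconds: 1.6 hr * 3600 = 5760.0 s
Step 2: Total = flux * area * time_s
Step 3: Total = 3.6 * 0.021 * 5760.0
Step 4: Total = 435.5 umol

435.5


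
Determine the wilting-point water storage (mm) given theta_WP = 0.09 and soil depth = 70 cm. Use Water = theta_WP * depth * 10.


Step 1: Water (mm) = theta_WP * depth * 10
Step 2: Water = 0.09 * 70 * 10
Step 3: Water = 63.0 mm

63.0


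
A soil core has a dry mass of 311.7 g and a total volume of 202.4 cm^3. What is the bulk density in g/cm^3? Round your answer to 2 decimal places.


Step 1: Identify the formula: BD = dry mass / volume
Step 2: Substitute values: BD = 311.7 / 202.4
Step 3: BD = 1.54 g/cm^3

1.54


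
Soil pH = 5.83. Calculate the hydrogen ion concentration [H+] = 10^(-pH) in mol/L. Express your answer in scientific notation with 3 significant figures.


Step 1: [H+] = 10^(-pH)
Step 2: [H+] = 10^(-5.83)
Step 3: [H+] = 1.48e-06 mol/L

1.48e-06


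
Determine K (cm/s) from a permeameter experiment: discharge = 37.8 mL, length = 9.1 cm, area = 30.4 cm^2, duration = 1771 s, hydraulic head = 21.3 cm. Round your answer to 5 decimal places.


Step 1: K = Q * L / (A * t * h)
Step 2: Numerator = 37.8 * 9.1 = 343.98
Step 3: Denominator = 30.4 * 1771 * 21.3 = 1146757.92
Step 4: K = 343.98 / 1146757.92 = 0.0003 cm/s

0.0003


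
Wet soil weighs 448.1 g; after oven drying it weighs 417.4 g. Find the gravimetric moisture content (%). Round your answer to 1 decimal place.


Step 1: Water mass = wet - dry = 448.1 - 417.4 = 30.7 g
Step 2: w = 100 * water mass / dry mass
Step 3: w = 100 * 30.7 / 417.4 = 7.4%

7.4


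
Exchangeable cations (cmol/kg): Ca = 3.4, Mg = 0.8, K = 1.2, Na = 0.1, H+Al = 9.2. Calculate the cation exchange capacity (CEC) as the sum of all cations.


Step 1: CEC = Ca + Mg + K + Na + (H+Al)
Step 2: CEC = 3.4 + 0.8 + 1.2 + 0.1 + 9.2
Step 3: CEC = 14.7 cmol/kg

14.7


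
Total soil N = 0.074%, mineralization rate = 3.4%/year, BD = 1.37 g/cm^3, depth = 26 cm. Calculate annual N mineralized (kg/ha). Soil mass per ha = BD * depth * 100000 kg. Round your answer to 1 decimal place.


Step 1: Soil mass per ha = BD * depth * 100000 = 1.37 * 26 * 100000 = 3562000 kg
Step 2: Total N pool = soil mass * N%/100 = 3562000 * 0.074/100 = 2635.88 kg/ha
Step 3: N mineralized = N pool * rate%/100 = 2635.88 * 3.4/100 = 89.6 kg/ha/yr

89.6


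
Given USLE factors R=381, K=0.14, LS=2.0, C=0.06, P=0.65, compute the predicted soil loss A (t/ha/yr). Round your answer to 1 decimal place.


Step 1: A = R * K * LS * C * P
Step 2: R * K = 381 * 0.14 = 53.34
Step 3: (R*K) * LS = 53.34 * 2.0 = 106.68
Step 4: * C * P = 106.68 * 0.06 * 0.65 = 4.2
Step 5: A = 4.2 t/(ha*yr)

4.2


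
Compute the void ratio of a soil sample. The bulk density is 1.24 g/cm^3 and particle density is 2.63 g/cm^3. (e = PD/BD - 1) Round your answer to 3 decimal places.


Step 1: e = PD / BD - 1
Step 2: e = 2.63 / 1.24 - 1
Step 3: e = 2.12097 - 1
Step 4: e = 1.121

1.121


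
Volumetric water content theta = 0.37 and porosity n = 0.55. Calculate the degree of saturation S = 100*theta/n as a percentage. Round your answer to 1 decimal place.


Step 1: S = 100 * theta_v / n
Step 2: S = 100 * 0.37 / 0.55
Step 3: S = 67.3%

67.3


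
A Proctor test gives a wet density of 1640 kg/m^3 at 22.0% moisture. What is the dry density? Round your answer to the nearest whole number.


Step 1: Dry density = wet density / (1 + w/100)
Step 2: Dry density = 1640 / (1 + 22.0/100)
Step 3: Dry density = 1640 / 1.22
Step 4: Dry density = 1344 kg/m^3

1344


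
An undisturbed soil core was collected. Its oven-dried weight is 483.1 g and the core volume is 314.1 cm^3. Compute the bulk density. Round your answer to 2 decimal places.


Step 1: Identify the formula: BD = dry mass / volume
Step 2: Substitute values: BD = 483.1 / 314.1
Step 3: BD = 1.54 g/cm^3

1.54


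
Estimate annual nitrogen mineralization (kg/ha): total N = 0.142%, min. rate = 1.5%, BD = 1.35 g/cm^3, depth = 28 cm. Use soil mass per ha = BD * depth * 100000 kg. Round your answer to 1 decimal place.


Step 1: Soil mass per ha = BD * depth * 100000 = 1.35 * 28 * 100000 = 3780000 kg
Step 2: Total N pool = soil mass * N%/100 = 3780000 * 0.142/100 = 5367.6 kg/ha
Step 3: N mineralized = N pool * rate%/100 = 5367.6 * 1.5/100 = 80.5 kg/ha/yr

80.5


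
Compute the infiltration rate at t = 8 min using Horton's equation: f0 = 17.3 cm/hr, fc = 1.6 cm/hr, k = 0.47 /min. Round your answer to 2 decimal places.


Step 1: f = fc + (f0 - fc) * exp(-k * t)
Step 2: exp(-0.47 * 8) = 0.023284
Step 3: f = 1.6 + (17.3 - 1.6) * 0.023284
Step 4: f = 1.6 + 15.7 * 0.023284
Step 5: f = 1.97 cm/hr

1.97


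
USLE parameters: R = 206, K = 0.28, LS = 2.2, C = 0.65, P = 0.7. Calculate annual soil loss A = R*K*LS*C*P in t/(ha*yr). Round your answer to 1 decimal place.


Step 1: A = R * K * LS * C * P
Step 2: R * K = 206 * 0.28 = 57.68
Step 3: (R*K) * LS = 57.68 * 2.2 = 126.896
Step 4: * C * P = 126.896 * 0.65 * 0.7 = 57.7
Step 5: A = 57.7 t/(ha*yr)

57.7


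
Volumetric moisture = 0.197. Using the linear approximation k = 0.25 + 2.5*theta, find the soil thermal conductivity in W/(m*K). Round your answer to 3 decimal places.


Step 1: k = 0.25 + 2.5 * theta
Step 2: k = 0.25 + 2.5 * 0.197
Step 3: k = 0.25 + 0.493
Step 4: k = 0.743 W/(m*K)

0.743


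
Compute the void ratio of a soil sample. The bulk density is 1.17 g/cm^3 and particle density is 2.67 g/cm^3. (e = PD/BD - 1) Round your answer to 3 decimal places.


Step 1: e = PD / BD - 1
Step 2: e = 2.67 / 1.17 - 1
Step 3: e = 2.28205 - 1
Step 4: e = 1.282

1.282


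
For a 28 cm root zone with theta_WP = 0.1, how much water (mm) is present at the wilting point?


Step 1: Water (mm) = theta_WP * depth * 10
Step 2: Water = 0.1 * 28 * 10
Step 3: Water = 28.0 mm

28.0


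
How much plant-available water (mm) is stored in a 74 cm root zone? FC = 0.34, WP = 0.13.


Step 1: Available water = (FC - WP) * depth * 10
Step 2: AW = (0.34 - 0.13) * 74 * 10
Step 3: AW = 0.21 * 74 * 10
Step 4: AW = 155.4 mm

155.4


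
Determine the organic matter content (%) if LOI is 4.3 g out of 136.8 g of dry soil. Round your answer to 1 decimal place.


Step 1: OM% = 100 * LOI / sample mass
Step 2: OM = 100 * 4.3 / 136.8
Step 3: OM = 3.1%

3.1


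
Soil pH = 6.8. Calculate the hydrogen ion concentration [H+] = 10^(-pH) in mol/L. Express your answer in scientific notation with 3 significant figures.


Step 1: [H+] = 10^(-pH)
Step 2: [H+] = 10^(-6.8)
Step 3: [H+] = 1.58e-07 mol/L

1.58e-07


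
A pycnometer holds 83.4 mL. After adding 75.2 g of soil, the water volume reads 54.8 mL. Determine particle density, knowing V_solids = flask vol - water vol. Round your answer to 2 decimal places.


Step 1: Volume of solids = flask volume - water volume with soil
Step 2: V_solids = 83.4 - 54.8 = 28.6 mL
Step 3: Particle density = mass / V_solids = 75.2 / 28.6 = 2.63 g/cm^3

2.63


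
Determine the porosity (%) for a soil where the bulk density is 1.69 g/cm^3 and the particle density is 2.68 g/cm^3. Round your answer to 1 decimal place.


Step 1: Formula: n = 100 * (1 - BD / PD)
Step 2: n = 100 * (1 - 1.69 / 2.68)
Step 3: n = 100 * (1 - 0.6306)
Step 4: n = 36.9%

36.9


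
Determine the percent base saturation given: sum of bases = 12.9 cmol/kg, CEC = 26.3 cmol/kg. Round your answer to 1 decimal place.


Step 1: BS = 100 * (sum of bases) / CEC
Step 2: BS = 100 * 12.9 / 26.3
Step 3: BS = 49.0%

49.0
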